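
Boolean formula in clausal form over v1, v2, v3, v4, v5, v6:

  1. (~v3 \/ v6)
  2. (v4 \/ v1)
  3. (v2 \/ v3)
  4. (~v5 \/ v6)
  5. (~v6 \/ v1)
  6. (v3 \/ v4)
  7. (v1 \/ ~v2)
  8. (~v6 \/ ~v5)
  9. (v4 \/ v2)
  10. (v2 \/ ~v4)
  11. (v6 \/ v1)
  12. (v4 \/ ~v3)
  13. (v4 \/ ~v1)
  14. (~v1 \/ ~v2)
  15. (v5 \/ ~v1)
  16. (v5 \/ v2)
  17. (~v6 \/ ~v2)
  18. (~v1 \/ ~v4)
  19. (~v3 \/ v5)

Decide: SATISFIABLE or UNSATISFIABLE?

v1 = True:
  propagation gives v4=True; an empty clause results — contradiction.
v1 = False:
  propagation gives v4=True, v6=False; an empty clause results — contradiction.
Every branch closes, so no satisfying assignment exists.

UNSATISFIABLE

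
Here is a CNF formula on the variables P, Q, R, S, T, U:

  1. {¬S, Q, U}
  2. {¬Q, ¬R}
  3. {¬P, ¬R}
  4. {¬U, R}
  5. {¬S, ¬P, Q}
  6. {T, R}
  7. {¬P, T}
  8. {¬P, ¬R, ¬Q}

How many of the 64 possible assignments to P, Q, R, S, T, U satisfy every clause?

12

Case analysis on R and P:
  R=1, P=1: a clause becomes empty — 0.
  R=1, P=0: T free; 3 ways for (Q,S,U) × 2^1 = 6.
  R=0, P=1: remaining (Q,S,T,U) ∈ {(0,0,1,0); (1,0,1,0); (1,1,1,0)} — 3.
  R=0, P=0: remaining (Q,S,T,U) ∈ {(0,0,1,0); (1,0,1,0); (1,1,1,0)} — 3.
Total: 0 + 6 + 3 + 3 = 12.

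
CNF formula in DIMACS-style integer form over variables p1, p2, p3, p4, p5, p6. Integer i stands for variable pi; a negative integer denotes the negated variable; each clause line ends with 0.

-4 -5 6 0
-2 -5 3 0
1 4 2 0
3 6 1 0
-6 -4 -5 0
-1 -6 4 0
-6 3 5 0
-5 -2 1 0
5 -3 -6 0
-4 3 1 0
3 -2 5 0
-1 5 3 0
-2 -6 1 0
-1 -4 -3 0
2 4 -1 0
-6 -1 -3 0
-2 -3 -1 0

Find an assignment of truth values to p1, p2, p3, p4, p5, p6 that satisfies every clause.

p1=False  p2=True  p3=True  p4=False  p5=False  p6=False

Check each clause:
  1. (p6 \/ ~p5 \/ ~p4) — ~p5 is true.
  2. (~p2 \/ p3 \/ ~p5) — p3 is true.
  3. (p1 \/ p4 \/ p2) — p2 is true.
  4. (p3 \/ p1 \/ p6) — p3 is true.
  5. (~p6 \/ ~p5 \/ ~p4) — ~p6 is true.
  6. (~p6 \/ p4 \/ ~p1) — ~p6 is true.
  7. (p5 \/ ~p6 \/ p3) — ~p6 is true.
  8. (~p2 \/ p1 \/ ~p5) — ~p5 is true.
  9. (~p3 \/ ~p6 \/ p5) — ~p6 is true.
  10. (p1 \/ p3 \/ ~p4) — p3 is true.
  11. (~p2 \/ p3 \/ p5) — p3 is true.
  12. (p5 \/ p3 \/ ~p1) — p3 is true.
  13. (p1 \/ ~p2 \/ ~p6) — ~p6 is true.
  14. (~p1 \/ ~p4 \/ ~p3) — ~p4 is true.
  15. (~p1 \/ p2 \/ p4) — p2 is true.
  16. (~p3 \/ ~p1 \/ ~p6) — ~p6 is true.
  17. (~p1 \/ ~p2 \/ ~p3) — ~p1 is true.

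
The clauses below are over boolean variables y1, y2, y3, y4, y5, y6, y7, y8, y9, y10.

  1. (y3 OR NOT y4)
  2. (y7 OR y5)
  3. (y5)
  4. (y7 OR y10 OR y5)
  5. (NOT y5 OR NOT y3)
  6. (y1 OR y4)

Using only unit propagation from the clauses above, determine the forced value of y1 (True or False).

True

(y5) stands alone — y5 = True.
In (NOT y5 OR NOT y3), NOT y5 is now false; NOT y3 must hold, so y3 = False.
(y3 OR NOT y4) with y3 = False leaves only NOT y4, so y4 = False.
From (y4 OR y1) and y4 = False: y1 = True.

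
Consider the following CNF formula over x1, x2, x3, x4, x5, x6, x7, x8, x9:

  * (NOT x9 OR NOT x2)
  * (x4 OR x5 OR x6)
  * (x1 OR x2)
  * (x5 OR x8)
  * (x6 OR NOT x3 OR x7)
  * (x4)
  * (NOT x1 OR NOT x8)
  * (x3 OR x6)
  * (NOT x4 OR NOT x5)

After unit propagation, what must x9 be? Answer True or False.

False

(x4) stands alone — x4 = True.
From (NOT x4 OR NOT x5) and x4 = True: x5 = False.
In (x5 OR x8), x5 is now false; x8 must hold, so x8 = True.
(NOT x1 OR NOT x8): since x8 = True, the clause reduces to (NOT x1). x1 = False.
From (x2 OR x1) and x1 = False: x2 = True.
In (NOT x9 OR NOT x2), NOT x2 is now false; NOT x9 must hold, so x9 = False.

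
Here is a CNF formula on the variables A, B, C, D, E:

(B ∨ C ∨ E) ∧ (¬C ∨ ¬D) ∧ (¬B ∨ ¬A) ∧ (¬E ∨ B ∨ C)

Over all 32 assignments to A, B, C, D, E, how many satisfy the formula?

10

Split on B, then C.
  B=T, C=T: remaining (A,D,E) ∈ {(F,F,F); (F,F,T)} — 2.
  B=T, C=F: remaining (A,D,E) ∈ {(F,F,F); (F,F,T); (F,T,F); (F,T,T)} — 4.
  B=F, C=T: remaining (A,D,E) ∈ {(F,F,F); (F,F,T); (T,F,F); (T,F,T)} — 4.
  B=F, C=F: a clause becomes empty — 0.
Total: 2 + 4 + 4 + 0 = 10.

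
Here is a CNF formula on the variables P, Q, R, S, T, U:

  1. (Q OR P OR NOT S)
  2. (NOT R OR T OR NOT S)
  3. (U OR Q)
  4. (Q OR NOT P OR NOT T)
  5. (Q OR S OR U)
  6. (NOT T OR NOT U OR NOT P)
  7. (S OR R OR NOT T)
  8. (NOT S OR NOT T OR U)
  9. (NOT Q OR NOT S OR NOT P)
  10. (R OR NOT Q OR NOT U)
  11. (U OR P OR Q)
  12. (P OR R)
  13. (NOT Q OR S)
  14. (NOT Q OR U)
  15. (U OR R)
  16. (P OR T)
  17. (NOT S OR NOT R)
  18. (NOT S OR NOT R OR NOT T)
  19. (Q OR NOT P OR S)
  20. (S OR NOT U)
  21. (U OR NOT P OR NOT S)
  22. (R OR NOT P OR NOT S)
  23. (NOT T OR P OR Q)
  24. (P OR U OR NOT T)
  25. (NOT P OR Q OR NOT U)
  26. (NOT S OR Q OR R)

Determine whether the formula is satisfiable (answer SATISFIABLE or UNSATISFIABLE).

UNSATISFIABLE

S = True:
  propagation gives R=False, P=True; an empty clause results — contradiction.
S = False:
  propagation gives Q=False, U=True; an empty clause results — contradiction.
Every branch closes, so no satisfying assignment exists.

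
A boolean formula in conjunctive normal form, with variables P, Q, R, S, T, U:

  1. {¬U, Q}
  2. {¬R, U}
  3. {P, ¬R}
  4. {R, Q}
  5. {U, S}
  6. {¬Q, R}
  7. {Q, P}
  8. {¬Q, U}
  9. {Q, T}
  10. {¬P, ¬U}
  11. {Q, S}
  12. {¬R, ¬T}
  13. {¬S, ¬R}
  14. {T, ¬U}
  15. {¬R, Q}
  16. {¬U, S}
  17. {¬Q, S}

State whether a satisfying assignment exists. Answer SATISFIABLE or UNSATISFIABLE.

UNSATISFIABLE

Q = True:
  propagation gives R=True, U=True, P=True; an empty clause results — contradiction.
Q = False:
  propagation gives U=False, R=False; an empty clause results — contradiction.
Every branch closes, so no satisfying assignment exists.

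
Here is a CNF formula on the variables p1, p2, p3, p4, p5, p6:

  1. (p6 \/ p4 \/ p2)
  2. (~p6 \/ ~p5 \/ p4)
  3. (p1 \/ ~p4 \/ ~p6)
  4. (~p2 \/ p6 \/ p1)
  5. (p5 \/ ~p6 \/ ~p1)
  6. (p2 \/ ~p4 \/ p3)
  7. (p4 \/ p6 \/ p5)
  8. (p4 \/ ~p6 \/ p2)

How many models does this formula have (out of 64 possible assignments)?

15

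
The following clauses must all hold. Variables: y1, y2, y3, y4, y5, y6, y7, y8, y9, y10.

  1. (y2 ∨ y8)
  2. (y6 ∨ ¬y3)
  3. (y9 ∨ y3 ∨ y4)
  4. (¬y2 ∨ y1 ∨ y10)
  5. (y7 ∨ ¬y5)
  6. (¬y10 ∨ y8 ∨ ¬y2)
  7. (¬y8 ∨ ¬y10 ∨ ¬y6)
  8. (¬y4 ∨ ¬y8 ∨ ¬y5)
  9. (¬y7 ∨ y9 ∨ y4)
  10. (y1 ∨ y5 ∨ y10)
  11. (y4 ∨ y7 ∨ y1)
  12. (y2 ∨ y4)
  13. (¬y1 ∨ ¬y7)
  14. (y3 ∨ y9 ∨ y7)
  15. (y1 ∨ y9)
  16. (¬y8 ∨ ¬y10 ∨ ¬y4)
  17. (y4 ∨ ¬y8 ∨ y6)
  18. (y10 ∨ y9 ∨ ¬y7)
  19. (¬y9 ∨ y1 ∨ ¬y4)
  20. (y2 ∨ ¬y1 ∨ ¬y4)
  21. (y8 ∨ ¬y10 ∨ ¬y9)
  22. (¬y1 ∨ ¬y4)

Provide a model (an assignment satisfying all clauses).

y1 = T, y2 = T, y3 = T, y4 = F, y5 = F, y6 = T, y7 = F, y8 = F, y9 = T, y10 = F

Check each clause:
  1. (y2 ∨ y8) — y2 is true.
  2. (y6 ∨ ¬y3) — y6 is true.
  3. (y3 ∨ y4 ∨ y9) — y9 is true.
  4. (y1 ∨ y10 ∨ ¬y2) — y1 is true.
  5. (y7 ∨ ¬y5) — ¬y5 is true.
  6. (y8 ∨ ¬y10 ∨ ¬y2) — ¬y10 is true.
  7. (¬y8 ∨ ¬y6 ∨ ¬y10) — ¬y8 is true.
  8. (¬y8 ∨ ¬y5 ∨ ¬y4) — ¬y8 is true.
  9. (y4 ∨ y9 ∨ ¬y7) — y9 is true.
  10. (y10 ∨ y1 ∨ y5) — y1 is true.
  11. (y4 ∨ y1 ∨ y7) — y1 is true.
  12. (y4 ∨ y2) — y2 is true.
  13. (¬y1 ∨ ¬y7) — ¬y7 is true.
  14. (y7 ∨ y3 ∨ y9) — y9 is true.
  15. (y1 ∨ y9) — y1 is true.
  16. (¬y8 ∨ ¬y10 ∨ ¬y4) — ¬y8 is true.
  17. (¬y8 ∨ y6 ∨ y4) — ¬y8 is true.
  18. (y10 ∨ y9 ∨ ¬y7) — ¬y7 is true.
  19. (¬y9 ∨ ¬y4 ∨ y1) — y1 is true.
  20. (¬y4 ∨ y2 ∨ ¬y1) — y2 is true.
  21. (¬y9 ∨ ¬y10 ∨ y8) — ¬y10 is true.
  22. (¬y4 ∨ ¬y1) — ¬y4 is true.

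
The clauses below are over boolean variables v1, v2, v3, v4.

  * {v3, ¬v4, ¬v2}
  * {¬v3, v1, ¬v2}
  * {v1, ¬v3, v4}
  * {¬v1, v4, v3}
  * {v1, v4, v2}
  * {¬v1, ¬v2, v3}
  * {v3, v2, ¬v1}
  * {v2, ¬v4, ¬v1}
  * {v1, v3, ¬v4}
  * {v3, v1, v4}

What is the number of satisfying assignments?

The models are:
  v1=0 v2=0 v3=1 v4=1
  v1=1 v2=0 v3=1 v4=0
  v1=1 v2=1 v3=1 v4=0
  v1=1 v2=1 v3=1 v4=1
That's 4 in total.

4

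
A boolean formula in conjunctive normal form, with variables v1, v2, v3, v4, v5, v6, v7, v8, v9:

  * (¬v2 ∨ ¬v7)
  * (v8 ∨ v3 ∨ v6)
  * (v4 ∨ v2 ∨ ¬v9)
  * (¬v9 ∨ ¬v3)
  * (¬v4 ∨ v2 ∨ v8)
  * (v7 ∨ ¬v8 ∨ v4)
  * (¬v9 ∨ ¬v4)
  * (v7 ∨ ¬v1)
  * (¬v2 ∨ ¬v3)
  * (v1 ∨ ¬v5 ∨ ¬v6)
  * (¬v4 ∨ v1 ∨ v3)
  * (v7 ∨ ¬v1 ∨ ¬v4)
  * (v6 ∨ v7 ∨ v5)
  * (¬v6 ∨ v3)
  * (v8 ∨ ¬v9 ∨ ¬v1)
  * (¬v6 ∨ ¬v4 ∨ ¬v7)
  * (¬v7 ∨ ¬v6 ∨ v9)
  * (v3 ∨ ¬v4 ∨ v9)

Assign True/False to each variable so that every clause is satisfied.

v1 = T, v2 = F, v3 = F, v4 = F, v5 = T, v6 = F, v7 = T, v8 = T, v9 = F

Set v1 = True and propagate.
  then v7 is forced to True.
  then v2 is forced to False.
Branch on v3: take v3 = False.
  then v6 is forced to False.
  then v8 is forced to True.
Set v4 = False and propagate.
  then v9 is forced to False.
v5 is now unconstrained; take v5 = True.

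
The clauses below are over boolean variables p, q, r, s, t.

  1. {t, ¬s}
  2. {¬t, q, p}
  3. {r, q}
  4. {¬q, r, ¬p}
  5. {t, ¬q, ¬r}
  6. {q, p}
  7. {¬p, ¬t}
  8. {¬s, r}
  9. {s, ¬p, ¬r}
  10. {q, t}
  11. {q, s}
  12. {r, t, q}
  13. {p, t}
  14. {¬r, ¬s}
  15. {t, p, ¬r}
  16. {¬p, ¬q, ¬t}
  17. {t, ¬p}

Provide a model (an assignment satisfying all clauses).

p=False, q=True, r=True, s=False, t=True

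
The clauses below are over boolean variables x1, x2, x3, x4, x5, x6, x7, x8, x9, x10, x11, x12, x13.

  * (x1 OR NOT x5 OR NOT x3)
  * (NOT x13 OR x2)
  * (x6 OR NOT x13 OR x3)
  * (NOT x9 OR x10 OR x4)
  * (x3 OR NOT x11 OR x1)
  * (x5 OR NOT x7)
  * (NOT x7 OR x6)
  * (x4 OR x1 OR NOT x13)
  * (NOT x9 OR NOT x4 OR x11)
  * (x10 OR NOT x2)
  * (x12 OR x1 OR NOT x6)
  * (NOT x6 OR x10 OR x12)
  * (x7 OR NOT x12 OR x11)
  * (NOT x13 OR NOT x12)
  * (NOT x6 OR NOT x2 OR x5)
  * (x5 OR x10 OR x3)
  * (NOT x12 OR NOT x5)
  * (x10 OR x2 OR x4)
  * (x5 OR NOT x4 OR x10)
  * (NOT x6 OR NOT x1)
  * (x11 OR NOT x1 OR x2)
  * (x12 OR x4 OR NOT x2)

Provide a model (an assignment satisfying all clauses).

x1=F  x2=F  x3=T  x4=F  x5=F  x6=F  x7=F  x8=T  x9=F  x10=T  x11=F  x12=F  x13=F

Pure literal: x9 appears only negated; assign x9 = False.
Pure literal: x10 appears only positively; assign x10 = True.
Branch on x1: take x1 = False.
Set x2 = False and propagate.
  then x13 is forced to False.
Set x3 = True and propagate.
  then x5 is forced to False.
  then x7 is forced to False.
For the remaining variables, x4 = False, x6 = False, x8 = True, x11 = False, x12 = False works.
Check each clause:
  1. (NOT x3 OR x1 OR NOT x5) — NOT x5 is true.
  2. (x2 OR NOT x13) — NOT x13 is true.
  3. (x6 OR NOT x13 OR x3) — x3 is true.
  4. (NOT x9 OR x4 OR x10) — x10 is true.
  5. (x3 OR x1 OR NOT x11) — x3 is true.
  6. (NOT x7 OR x5) — NOT x7 is true.
  7. (x6 OR NOT x7) — NOT x7 is true.
  8. (x1 OR x4 OR NOT x13) — NOT x13 is true.
  9. (x11 OR NOT x4 OR NOT x9) — NOT x4 is true.
  10. (NOT x2 OR x10) — x10 is true.
  11. (x1 OR x12 OR NOT x6) — NOT x6 is true.
  12. (NOT x6 OR x10 OR x12) — x10 is true.
  13. (NOT x12 OR x7 OR x11) — NOT x12 is true.
  14. (NOT x13 OR NOT x12) — NOT x13 is true.
  15. (x5 OR NOT x2 OR NOT x6) — NOT x6 is true.
  16. (x5 OR x3 OR x10) — x10 is true.
  17. (NOT x12 OR NOT x5) — NOT x5 is true.
  18. (x2 OR x10 OR x4) — x10 is true.
  19. (x10 OR NOT x4 OR x5) — x10 is true.
  20. (NOT x6 OR NOT x1) — NOT x6 is true.
  21. (NOT x1 OR x11 OR x2) — NOT x1 is true.
  22. (x12 OR x4 OR NOT x2) — NOT x2 is true.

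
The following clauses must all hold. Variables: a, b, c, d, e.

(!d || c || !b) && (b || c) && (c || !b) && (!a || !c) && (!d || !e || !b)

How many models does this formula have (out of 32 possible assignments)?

7

Split on b, then c.
  b=1, c=1: remaining (a,d,e) ∈ {(0,0,0); (0,0,1); (0,1,0)} — 3.
  b=1, c=0: a clause becomes empty — 0.
  b=0, c=1: remaining (a,d,e) ∈ {(0,0,0); (0,0,1); (0,1,0); (0,1,1)} — 4.
  b=0, c=0: a clause becomes empty — 0.
Total: 3 + 0 + 4 + 0 = 7.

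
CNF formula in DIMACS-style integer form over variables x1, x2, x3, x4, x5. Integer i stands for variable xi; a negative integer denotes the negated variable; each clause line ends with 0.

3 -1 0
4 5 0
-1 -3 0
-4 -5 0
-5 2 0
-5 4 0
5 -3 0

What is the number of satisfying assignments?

2

Satisfying assignments:
  x1=F x2=F x3=F x4=T x5=F
  x1=F x2=T x3=F x4=T x5=F
Count: 2.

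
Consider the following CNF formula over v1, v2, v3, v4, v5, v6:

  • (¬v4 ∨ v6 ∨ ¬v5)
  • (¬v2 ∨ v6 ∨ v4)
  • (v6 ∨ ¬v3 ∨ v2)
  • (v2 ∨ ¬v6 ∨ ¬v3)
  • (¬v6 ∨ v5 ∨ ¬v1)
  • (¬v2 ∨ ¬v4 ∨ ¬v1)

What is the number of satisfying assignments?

Case analysis on v6 and v2:
  v6=T, v2=T: v3 free; 5 ways for (v1,v4,v5) × 2^1 = 10.
  v6=T, v2=F: v4 free; 3 ways for (v1,v3,v5) × 2^1 = 6.
  v6=F, v2=T: remaining (v1,v3,v4,v5) ∈ {(F,F,T,F); (F,T,T,F)} — 2.
  v6=F, v2=F: v1 free; 3 ways for (v3,v4,v5) × 2^1 = 6.
Total: 10 + 6 + 2 + 6 = 24.

24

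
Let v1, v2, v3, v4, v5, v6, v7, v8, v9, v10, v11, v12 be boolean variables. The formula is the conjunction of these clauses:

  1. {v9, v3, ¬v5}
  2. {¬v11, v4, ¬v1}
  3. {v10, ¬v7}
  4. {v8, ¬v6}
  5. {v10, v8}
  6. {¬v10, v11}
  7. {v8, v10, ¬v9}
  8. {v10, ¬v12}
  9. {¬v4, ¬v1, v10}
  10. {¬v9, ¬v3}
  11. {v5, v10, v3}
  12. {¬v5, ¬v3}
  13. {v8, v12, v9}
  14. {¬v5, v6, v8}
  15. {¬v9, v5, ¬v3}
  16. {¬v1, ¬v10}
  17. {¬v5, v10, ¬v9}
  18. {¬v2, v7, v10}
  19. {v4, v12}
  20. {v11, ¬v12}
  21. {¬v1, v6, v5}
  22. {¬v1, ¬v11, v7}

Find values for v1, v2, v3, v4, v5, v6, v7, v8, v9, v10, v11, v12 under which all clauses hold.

v1=False, v2=False, v3=False, v4=False, v5=False, v6=False, v7=False, v8=True, v9=True, v10=True, v11=True, v12=True

Pure literal: v1 appears only negated; assign v1 = False.
v2 occurs only negated in the remaining clauses — set v2 = False.
Try v3 = False.
The remaining clauses are satisfied by v4 = False, v5 = False, v6 = False, v7 = False, v8 = True, v9 = True, v10 = True, v11 = True, v12 = True.
Every clause has at least one true literal under this assignment.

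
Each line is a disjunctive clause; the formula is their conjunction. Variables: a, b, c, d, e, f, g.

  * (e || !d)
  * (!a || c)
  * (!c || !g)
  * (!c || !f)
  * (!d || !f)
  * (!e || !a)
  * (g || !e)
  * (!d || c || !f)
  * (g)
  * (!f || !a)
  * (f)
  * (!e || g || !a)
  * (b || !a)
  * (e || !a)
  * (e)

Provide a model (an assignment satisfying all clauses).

(g) is a unit clause, so g = True.
The clause (!c) is unit: c must be False.
The clause (!a) is unit: a must be False.
(f) is a unit clause, so f = True.
(!d) is a unit clause, so d = False.
Unit propagation: (e) forces e = True.
b is now unconstrained; take b = True.
Check each clause:
  1. (e || !d) — !d is true.
  2. (c || !a) — !a is true.
  3. (!g || !c) — !c is true.
  4. (!c || !f) — !c is true.
  5. (!d || !f) — !d is true.
  6. (!e || !a) — !a is true.
  7. (g || !e) — g is true.
  8. (!f || !d || c) — !d is true.
  9. (g) — g is true.
  10. (!a || !f) — !a is true.
  11. (f) — f is true.
  12. (g || !a || !e) — !a is true.
  13. (b || !a) — b is true.
  14. (e || !a) — e is true.
  15. (e) — e is true.

a=0  b=1  c=0  d=0  e=1  f=1  g=1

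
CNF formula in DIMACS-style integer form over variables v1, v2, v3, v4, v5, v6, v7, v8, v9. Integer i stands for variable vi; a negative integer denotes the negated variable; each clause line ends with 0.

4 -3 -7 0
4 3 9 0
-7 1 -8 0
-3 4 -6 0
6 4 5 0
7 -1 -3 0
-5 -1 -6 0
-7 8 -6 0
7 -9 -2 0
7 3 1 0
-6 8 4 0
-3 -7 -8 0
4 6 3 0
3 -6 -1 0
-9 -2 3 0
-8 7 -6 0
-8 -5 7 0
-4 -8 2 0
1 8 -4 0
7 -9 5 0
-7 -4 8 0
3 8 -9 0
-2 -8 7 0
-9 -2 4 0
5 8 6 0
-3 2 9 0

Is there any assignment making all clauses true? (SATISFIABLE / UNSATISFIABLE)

SATISFIABLE

Set v1 = True and propagate.
Set v2 = True and propagate.
The remaining clauses are satisfied by v3 = False, v4 = True, v5 = False, v6 = False, v7 = True, v8 = True, v9 = False.
So v1=True, v2=True, v3=False, v4=True, v5=False, v6=False, v7=True, v8=True, v9=False is a satisfying assignment.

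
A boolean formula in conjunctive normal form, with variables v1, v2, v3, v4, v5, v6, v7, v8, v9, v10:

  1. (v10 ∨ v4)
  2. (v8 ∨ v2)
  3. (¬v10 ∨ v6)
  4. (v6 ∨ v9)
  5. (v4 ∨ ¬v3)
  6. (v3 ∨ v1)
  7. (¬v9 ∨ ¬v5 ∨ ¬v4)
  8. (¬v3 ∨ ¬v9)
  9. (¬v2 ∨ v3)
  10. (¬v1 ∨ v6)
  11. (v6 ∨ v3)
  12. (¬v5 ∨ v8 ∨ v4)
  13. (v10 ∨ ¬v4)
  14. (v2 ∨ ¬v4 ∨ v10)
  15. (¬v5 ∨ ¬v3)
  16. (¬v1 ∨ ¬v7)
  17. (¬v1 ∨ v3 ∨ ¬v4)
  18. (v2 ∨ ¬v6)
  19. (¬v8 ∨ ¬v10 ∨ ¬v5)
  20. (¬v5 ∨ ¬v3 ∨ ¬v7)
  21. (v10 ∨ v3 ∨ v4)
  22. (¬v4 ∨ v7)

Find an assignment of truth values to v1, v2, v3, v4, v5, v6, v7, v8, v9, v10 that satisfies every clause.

v1 = F, v2 = T, v3 = T, v4 = T, v5 = F, v6 = T, v7 = T, v8 = T, v9 = F, v10 = T

Check each clause:
  1. (v4 ∨ v10) — v10 is true.
  2. (v8 ∨ v2) — v8 is true.
  3. (v6 ∨ ¬v10) — v6 is true.
  4. (v6 ∨ v9) — v6 is true.
  5. (¬v3 ∨ v4) — v4 is true.
  6. (v3 ∨ v1) — v3 is true.
  7. (¬v5 ∨ ¬v9 ∨ ¬v4) — ¬v5 is true.
  8. (¬v9 ∨ ¬v3) — ¬v9 is true.
  9. (v3 ∨ ¬v2) — v3 is true.
  10. (¬v1 ∨ v6) — v6 is true.
  11. (v3 ∨ v6) — v3 is true.
  12. (v4 ∨ ¬v5 ∨ v8) — v8 is true.
  13. (v10 ∨ ¬v4) — v10 is true.
  14. (v10 ∨ v2 ∨ ¬v4) — v10 is true.
  15. (¬v5 ∨ ¬v3) — ¬v5 is true.
  16. (¬v1 ∨ ¬v7) — ¬v1 is true.
  17. (¬v1 ∨ ¬v4 ∨ v3) — v3 is true.
  18. (v2 ∨ ¬v6) — v2 is true.
  19. (¬v5 ∨ ¬v10 ∨ ¬v8) — ¬v5 is true.
  20. (¬v3 ∨ ¬v7 ∨ ¬v5) — ¬v5 is true.
  21. (v4 ∨ v10 ∨ v3) — v10 is true.
  22. (¬v4 ∨ v7) — v7 is true.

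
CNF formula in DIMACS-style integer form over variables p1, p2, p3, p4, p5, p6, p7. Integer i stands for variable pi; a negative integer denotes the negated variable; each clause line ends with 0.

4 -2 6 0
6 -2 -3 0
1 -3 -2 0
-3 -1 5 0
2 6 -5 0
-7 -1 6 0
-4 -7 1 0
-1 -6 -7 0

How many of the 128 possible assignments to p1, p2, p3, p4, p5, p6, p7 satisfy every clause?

Case analysis on p1 and p6:
  p1=1, p6=1: p2, p4 free; 3 ways for (p3,p5,p7) × 2^2 = 12.
  p1=1, p6=0: remaining (p2,p3,p4,p5,p7) ∈ {(0,0,0,0,0); (0,0,1,0,0); (1,0,1,0,0); (1,0,1,1,0)} — 4.
  p1=0, p6=1: p5 free; 9 ways for (p2,p3,p4,p7) × 2^1 = 18.
  p1=0, p6=0: 8 of the 32 assignments to (p2,p3,p4,p5,p7) work.
Total: 12 + 4 + 18 + 8 = 42.

42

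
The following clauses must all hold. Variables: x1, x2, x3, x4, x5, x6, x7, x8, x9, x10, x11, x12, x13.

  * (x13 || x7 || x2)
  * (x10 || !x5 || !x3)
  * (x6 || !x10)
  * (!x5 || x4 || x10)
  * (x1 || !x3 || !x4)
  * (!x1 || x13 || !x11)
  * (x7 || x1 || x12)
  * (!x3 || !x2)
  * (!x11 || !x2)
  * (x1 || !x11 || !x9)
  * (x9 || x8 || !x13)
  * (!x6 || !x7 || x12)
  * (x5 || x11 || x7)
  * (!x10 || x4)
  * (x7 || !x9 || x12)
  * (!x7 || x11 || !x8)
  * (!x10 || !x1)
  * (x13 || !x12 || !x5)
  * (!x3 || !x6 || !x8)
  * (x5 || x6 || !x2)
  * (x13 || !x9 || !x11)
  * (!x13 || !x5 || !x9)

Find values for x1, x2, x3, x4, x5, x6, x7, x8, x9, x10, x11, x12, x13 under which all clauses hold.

x1 = 0, x2 = 0, x3 = 0, x4 = 1, x5 = 0, x6 = 0, x7 = 1, x8 = 0, x9 = 0, x10 = 0, x11 = 1, x12 = 1, x13 = 0

x3 occurs only negated in the remaining clauses — set x3 = False.
Branch on x1: take x1 = False.
Branch on x2: take x2 = False.
For the remaining variables, x4 = True, x5 = False, x6 = False, x7 = True, x8 = False, x9 = False, x10 = False, x11 = True, x12 = True, x13 = False works.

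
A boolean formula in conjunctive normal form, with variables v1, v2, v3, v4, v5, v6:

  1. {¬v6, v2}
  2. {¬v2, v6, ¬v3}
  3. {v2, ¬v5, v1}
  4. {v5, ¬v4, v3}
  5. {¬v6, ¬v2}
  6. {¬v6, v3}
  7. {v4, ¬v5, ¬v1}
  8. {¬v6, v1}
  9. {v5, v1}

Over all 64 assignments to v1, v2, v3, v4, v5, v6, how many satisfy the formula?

Split on v6, then v1.
  v6=T, v1=T: a clause becomes empty — 0.
  v6=T, v1=F: a clause becomes empty — 0.
  v6=F, v1=T: 7 of the 16 assignments to (v2,v3,v4,v5) work.
  v6=F, v1=F: remaining (v2,v3,v4,v5) ∈ {(T,F,F,T); (T,F,T,T)} — 2.
Total: 0 + 0 + 7 + 2 = 9.

9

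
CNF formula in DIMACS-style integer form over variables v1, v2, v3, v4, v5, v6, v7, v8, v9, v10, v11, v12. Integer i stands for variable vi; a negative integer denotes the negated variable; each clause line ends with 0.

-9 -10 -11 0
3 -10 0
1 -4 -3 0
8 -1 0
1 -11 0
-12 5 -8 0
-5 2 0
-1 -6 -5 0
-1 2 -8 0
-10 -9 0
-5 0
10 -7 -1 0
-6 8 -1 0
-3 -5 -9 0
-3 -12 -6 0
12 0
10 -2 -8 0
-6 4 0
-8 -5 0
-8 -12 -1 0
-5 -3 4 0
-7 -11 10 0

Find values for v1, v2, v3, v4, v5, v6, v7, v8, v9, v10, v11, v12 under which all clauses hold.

v1 = False, v2 = False, v3 = True, v4 = False, v5 = False, v6 = False, v7 = False, v8 = False, v9 = False, v10 = True, v11 = False, v12 = True

Check each clause:
  1. (¬v11 ∨ ¬v9 ∨ ¬v10) — ¬v11 is true.
  2. (v3 ∨ ¬v10) — v3 is true.
  3. (v1 ∨ ¬v3 ∨ ¬v4) — ¬v4 is true.
  4. (¬v1 ∨ v8) — ¬v1 is true.
  5. (¬v11 ∨ v1) — ¬v11 is true.
  6. (¬v12 ∨ ¬v8 ∨ v5) — ¬v8 is true.
  7. (¬v5 ∨ v2) — ¬v5 is true.
  8. (¬v1 ∨ ¬v5 ∨ ¬v6) — ¬v6 is true.
  9. (¬v1 ∨ ¬v8 ∨ v2) — ¬v8 is true.
  10. (¬v10 ∨ ¬v9) — ¬v9 is true.
  11. (¬v5) — ¬v5 is true.
  12. (¬v7 ∨ v10 ∨ ¬v1) — ¬v7 is true.
  13. (¬v6 ∨ ¬v1 ∨ v8) — ¬v6 is true.
  14. (¬v3 ∨ ¬v9 ∨ ¬v5) — ¬v5 is true.
  15. (¬v3 ∨ ¬v12 ∨ ¬v6) — ¬v6 is true.
  16. (v12) — v12 is true.
  17. (v10 ∨ ¬v8 ∨ ¬v2) — ¬v8 is true.
  18. (v4 ∨ ¬v6) — ¬v6 is true.
  19. (¬v8 ∨ ¬v5) — ¬v8 is true.
  20. (¬v12 ∨ ¬v8 ∨ ¬v1) — ¬v8 is true.
  21. (¬v5 ∨ ¬v3 ∨ v4) — ¬v5 is true.
  22. (¬v7 ∨ ¬v11 ∨ v10) — ¬v7 is true.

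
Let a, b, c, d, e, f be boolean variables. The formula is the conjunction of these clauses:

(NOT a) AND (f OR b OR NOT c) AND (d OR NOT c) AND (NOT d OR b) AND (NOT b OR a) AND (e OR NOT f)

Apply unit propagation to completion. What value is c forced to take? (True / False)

False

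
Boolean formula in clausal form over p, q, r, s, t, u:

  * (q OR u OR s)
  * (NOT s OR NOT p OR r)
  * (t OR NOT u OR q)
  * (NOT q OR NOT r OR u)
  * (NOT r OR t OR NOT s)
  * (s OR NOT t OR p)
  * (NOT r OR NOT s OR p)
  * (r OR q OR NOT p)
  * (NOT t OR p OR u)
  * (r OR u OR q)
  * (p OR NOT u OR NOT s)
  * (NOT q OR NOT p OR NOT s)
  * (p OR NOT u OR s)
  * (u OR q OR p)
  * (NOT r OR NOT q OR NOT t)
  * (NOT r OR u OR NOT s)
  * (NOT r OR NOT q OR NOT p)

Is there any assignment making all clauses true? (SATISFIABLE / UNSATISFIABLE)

SATISFIABLE

Try p = True.
Try q = True.
  then s is forced to False.
  then r is forced to False.
t, u are now unconstrained; take t = False, u = False.
So p=T, q=T, r=F, s=F, t=F, u=F is a satisfying assignment.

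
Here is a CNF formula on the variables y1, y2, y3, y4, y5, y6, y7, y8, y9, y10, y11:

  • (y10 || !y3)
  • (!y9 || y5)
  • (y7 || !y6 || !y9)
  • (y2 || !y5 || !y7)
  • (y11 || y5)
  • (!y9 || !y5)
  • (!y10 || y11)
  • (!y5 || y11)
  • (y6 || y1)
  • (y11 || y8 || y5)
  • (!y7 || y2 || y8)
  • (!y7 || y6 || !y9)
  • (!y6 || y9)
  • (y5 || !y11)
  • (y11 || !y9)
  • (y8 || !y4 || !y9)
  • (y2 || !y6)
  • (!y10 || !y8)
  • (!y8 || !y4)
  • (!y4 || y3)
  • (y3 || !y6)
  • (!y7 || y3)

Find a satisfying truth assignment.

Pure literal: y1 appears only positively; assign y1 = True.
y2 occurs only positively in the remaining clauses — set y2 = True.
Try y3 = True.
  then y10 is forced to True.
  then y11 is forced to True.
  then y5 is forced to True.
  then y9 is forced to False.
  then y6 is forced to False.
  then y8 is forced to False.
y4, y7 are now unconstrained; take y4 = True, y7 = True.
Every clause has at least one true literal under this assignment.

y1=1, y2=1, y3=1, y4=1, y5=1, y6=0, y7=1, y8=0, y9=0, y10=1, y11=1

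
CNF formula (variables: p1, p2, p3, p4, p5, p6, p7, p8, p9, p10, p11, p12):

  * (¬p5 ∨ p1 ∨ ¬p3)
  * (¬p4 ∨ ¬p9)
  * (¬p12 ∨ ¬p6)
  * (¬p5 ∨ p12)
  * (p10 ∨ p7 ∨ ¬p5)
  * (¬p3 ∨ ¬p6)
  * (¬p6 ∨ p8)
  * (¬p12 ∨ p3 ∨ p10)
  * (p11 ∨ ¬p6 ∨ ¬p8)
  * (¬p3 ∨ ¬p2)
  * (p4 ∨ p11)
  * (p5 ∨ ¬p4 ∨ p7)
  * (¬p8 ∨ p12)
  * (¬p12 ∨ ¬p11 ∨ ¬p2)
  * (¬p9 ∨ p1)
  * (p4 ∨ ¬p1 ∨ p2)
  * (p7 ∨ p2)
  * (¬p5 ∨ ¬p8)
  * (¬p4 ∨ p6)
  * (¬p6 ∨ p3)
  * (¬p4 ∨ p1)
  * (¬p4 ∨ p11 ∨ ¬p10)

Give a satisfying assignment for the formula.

p1 = F, p2 = T, p3 = F, p4 = F, p5 = F, p6 = F, p7 = F, p8 = F, p9 = F, p10 = T, p11 = T, p12 = F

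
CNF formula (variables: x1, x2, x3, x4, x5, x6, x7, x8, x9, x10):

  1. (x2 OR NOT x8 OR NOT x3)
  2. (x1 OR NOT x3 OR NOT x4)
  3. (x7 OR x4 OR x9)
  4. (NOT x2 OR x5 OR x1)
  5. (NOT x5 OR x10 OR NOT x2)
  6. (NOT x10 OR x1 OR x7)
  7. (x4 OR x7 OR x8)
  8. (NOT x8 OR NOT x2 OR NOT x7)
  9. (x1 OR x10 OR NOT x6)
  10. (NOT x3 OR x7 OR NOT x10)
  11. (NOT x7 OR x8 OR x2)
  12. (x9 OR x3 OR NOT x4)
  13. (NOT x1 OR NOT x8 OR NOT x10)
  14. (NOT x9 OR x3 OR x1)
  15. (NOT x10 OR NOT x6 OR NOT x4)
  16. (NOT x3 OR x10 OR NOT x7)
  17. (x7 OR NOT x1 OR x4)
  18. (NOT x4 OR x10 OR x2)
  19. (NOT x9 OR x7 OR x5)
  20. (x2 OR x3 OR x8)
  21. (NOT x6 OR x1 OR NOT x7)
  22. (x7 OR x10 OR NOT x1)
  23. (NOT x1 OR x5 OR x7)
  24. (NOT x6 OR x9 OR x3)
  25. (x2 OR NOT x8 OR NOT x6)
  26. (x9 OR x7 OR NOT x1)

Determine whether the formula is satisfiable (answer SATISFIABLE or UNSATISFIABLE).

SATISFIABLE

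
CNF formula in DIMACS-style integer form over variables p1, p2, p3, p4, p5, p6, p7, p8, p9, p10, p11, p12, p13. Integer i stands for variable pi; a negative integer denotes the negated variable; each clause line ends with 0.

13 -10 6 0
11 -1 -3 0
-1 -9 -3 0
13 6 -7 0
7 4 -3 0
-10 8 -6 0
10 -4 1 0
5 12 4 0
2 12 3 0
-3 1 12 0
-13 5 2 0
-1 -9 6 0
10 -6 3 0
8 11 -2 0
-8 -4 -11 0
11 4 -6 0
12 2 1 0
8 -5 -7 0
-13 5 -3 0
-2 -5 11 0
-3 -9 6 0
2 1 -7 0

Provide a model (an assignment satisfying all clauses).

p1=T, p2=T, p3=T, p4=T, p5=T, p6=T, p7=F, p8=F, p9=F, p10=F, p11=T, p12=T, p13=F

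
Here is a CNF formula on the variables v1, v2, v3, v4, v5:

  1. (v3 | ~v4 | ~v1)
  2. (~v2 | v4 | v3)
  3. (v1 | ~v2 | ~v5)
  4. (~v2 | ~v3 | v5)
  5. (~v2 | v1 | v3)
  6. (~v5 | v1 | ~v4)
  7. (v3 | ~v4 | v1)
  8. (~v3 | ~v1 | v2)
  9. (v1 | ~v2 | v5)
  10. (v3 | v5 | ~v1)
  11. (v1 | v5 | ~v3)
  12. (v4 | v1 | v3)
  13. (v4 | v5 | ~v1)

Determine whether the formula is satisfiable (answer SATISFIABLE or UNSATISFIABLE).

SATISFIABLE

Set v1 = True and propagate.
Set v2 = False and propagate.
  then v3 is forced to False.
  then v4 is forced to False.
  then v5 is forced to True.
Every clause has at least one true literal under this assignment.
So v1 = T, v2 = F, v3 = F, v4 = F, v5 = T is a satisfying assignment.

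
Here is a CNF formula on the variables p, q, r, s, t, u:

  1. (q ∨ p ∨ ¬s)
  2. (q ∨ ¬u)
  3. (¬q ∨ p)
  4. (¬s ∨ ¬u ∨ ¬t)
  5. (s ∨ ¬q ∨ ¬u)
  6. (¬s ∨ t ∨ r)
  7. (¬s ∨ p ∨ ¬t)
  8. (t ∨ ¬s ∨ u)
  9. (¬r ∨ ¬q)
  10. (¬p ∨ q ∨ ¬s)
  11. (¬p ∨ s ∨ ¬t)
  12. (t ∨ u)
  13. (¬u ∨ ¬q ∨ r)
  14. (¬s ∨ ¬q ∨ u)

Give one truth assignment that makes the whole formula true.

Branch on p: take p = False.
  then q is forced to False.
  then s is forced to False.
  then u is forced to False.
  then t is forced to True.
r is now unconstrained; take r = False.
Every clause has at least one true literal under this assignment.

p=F  q=F  r=F  s=F  t=T  u=F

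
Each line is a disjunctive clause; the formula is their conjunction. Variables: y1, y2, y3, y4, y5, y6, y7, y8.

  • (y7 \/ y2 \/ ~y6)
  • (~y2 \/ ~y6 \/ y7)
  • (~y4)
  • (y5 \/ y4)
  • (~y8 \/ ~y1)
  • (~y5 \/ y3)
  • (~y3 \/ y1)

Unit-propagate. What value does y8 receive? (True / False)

(~y4) is a unit clause: y4 = False.
In (y4 \/ y5), y4 is now false; y5 must hold, so y5 = True.
(y3 \/ ~y5) with y5 = True leaves only y3, so y3 = True.
(y1 \/ ~y3): since y3 = True, the clause reduces to (y1). y1 = True.
(~y1 \/ ~y8): since y1 = True, the clause reduces to (~y8). y8 = False.

False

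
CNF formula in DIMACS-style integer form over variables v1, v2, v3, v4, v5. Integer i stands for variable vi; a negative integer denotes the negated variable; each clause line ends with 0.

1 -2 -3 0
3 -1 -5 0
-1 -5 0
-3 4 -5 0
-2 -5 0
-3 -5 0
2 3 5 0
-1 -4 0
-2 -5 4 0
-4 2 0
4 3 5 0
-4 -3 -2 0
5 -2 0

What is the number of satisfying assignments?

3

Satisfying assignments:
  v1=0 v2=0 v3=0 v4=0 v5=1
  v1=0 v2=0 v3=1 v4=0 v5=0
  v1=1 v2=0 v3=1 v4=0 v5=0
Count: 3.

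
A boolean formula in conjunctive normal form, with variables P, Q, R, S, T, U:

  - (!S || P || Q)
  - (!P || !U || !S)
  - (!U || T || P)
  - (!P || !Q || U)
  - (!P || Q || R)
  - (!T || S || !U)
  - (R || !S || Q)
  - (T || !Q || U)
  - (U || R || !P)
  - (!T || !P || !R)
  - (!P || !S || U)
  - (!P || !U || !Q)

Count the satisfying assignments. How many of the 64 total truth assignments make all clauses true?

12

Split on P, then U.
  P=1, U=1: remaining (Q,R,S,T) ∈ {(0,1,0,0)} — 1.
  P=1, U=0: remaining (Q,R,S,T) ∈ {(0,1,0,0)} — 1.
  P=0, U=1: remaining (Q,R,S,T) ∈ {(1,0,1,1); (1,1,1,1)} — 2.
  P=0, U=0: R free; 4 ways for (Q,S,T) × 2^1 = 8.
Total: 1 + 1 + 2 + 8 = 12.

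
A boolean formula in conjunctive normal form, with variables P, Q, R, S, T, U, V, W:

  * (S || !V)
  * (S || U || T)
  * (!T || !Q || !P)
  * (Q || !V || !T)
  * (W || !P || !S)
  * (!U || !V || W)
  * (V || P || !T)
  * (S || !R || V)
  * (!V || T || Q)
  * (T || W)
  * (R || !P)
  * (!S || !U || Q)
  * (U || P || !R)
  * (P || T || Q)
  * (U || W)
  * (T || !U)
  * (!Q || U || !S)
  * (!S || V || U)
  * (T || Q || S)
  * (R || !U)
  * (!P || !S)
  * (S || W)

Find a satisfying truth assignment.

P = False, Q = True, R = True, S = True, T = True, U = True, V = True, W = True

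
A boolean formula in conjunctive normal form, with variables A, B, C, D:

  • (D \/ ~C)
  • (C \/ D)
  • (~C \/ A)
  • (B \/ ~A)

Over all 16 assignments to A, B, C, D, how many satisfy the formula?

The models are:
  A=F B=F C=F D=T
  A=F B=T C=F D=T
  A=T B=T C=F D=T
  A=T B=T C=T D=T
That's 4 in total.

4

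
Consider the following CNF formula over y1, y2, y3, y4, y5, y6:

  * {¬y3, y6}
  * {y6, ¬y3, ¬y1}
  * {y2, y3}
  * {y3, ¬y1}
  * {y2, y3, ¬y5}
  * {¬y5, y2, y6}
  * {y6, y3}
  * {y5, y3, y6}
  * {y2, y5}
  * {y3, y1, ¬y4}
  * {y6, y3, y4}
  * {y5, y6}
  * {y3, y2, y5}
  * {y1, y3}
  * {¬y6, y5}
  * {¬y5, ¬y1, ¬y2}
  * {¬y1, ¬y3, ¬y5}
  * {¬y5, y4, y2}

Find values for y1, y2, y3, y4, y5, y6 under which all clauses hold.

y1=False, y2=True, y3=True, y4=True, y5=True, y6=True

Branch on y1: take y1 = False.
  then y3 is forced to True.
  then y6 is forced to True.
  then y5 is forced to True.
Branch on y2: take y2 = True.
y4 is now unconstrained; take y4 = True.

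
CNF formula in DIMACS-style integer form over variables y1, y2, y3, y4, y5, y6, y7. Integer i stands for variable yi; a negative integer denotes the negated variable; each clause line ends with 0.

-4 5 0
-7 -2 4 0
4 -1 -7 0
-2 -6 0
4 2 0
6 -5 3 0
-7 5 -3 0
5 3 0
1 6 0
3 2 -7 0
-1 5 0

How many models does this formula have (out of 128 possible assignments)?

Split on y5, then y2.
  y5=1, y2=1: remaining (y1,y3,y4,y6,y7) ∈ {(1,1,0,0,0); (1,1,1,0,0); (1,1,1,0,1)} — 3.
  y5=1, y2=0: 8 of the 32 assignments to (y1,y3,y4,y6,y7) work.
  y5=0, y2=1: a clause becomes empty — 0.
  y5=0, y2=0: a clause becomes empty — 0.
Total: 3 + 8 + 0 + 0 = 11.

11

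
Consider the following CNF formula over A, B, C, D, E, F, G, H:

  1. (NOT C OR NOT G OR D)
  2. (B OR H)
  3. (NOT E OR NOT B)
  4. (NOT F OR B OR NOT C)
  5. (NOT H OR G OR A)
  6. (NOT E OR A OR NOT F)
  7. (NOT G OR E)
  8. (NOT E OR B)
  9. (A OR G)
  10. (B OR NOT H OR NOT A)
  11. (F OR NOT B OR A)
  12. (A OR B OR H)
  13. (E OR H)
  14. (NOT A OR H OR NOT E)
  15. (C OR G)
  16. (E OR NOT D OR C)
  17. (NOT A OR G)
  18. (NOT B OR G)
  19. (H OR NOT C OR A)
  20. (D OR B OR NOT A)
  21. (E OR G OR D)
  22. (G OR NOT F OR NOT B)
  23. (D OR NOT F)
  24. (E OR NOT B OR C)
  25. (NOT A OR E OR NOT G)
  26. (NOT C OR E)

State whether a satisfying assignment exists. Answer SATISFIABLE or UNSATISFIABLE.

A = True:
  propagation gives G=True, E=True, B=False; an empty clause results — contradiction.
A = False:
  propagation gives G=True, E=True, B=False; an empty clause results — contradiction.
Every branch closes, so no satisfying assignment exists.

UNSATISFIABLE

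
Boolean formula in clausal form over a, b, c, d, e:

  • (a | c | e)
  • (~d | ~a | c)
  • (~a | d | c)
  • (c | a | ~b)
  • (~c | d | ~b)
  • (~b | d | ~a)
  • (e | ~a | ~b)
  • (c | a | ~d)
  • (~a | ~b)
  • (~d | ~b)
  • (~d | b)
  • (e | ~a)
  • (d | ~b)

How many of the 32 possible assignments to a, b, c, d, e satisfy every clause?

4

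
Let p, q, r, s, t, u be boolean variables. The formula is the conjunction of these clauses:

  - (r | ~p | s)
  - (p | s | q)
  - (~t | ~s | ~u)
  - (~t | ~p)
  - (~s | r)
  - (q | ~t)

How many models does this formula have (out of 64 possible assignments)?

Split on s, then p.
  s=T, p=T: remaining (q,r,t,u) ∈ {(F,T,F,F); (F,T,F,T); (T,T,F,F); (T,T,F,T)} — 4.
  s=T, p=F: 5 of the 16 assignments to (q,r,t,u) work.
  s=F, p=T: remaining (q,r,t,u) ∈ {(F,T,F,F); (F,T,F,T); (T,T,F,F); (T,T,F,T)} — 4.
  s=F, p=F: forces q=T; r, t, u free → 2^3 = 8.
Total: 4 + 5 + 4 + 8 = 21.

21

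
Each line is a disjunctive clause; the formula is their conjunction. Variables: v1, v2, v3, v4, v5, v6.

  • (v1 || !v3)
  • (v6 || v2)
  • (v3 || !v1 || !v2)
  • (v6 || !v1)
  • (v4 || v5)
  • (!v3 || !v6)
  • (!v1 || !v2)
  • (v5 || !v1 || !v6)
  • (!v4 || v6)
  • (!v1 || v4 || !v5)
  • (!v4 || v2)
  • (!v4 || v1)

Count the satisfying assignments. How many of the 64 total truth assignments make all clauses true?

3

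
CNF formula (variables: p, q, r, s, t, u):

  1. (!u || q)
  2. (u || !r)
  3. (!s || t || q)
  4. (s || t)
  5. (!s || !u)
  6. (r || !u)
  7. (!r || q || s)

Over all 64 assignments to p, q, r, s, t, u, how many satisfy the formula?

12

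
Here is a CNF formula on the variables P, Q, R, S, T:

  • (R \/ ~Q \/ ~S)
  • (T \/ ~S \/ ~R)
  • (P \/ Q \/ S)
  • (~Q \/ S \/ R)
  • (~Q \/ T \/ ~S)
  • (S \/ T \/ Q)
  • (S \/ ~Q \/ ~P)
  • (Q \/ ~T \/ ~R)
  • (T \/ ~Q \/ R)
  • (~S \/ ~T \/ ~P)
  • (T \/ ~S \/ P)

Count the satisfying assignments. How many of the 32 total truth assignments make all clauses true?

Satisfying assignments:
  P=0 Q=0 R=0 S=1 T=1
  P=0 Q=1 R=1 S=0 T=0
  P=0 Q=1 R=1 S=0 T=1
  P=0 Q=1 R=1 S=1 T=1
  P=1 Q=0 R=0 S=0 T=1
  P=1 Q=0 R=0 S=1 T=0
Count: 6.

6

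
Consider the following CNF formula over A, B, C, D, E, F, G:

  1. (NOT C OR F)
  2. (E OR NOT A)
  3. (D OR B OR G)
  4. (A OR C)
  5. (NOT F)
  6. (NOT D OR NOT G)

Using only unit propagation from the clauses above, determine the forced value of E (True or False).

(NOT F) is a unit clause: F = False.
In (NOT C OR F), F is now false; NOT C must hold, so C = False.
(C OR A) with C = False leaves only A, so A = True.
From (E OR NOT A) and A = True: E = True.

True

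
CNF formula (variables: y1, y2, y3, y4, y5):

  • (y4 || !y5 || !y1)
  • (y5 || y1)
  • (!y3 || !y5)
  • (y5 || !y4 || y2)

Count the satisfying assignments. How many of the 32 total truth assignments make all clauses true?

Split on y5, then y1.
  y5=1, y1=1: remaining (y2,y3,y4) ∈ {(0,0,1); (1,0,1)} — 2.
  y5=1, y1=0: remaining (y2,y3,y4) ∈ {(0,0,0); (0,0,1); (1,0,0); (1,0,1)} — 4.
  y5=0, y1=1: y3 free; 3 ways for (y2,y4) × 2^1 = 6.
  y5=0, y1=0: a clause becomes empty — 0.
Total: 2 + 4 + 6 + 0 = 12.

12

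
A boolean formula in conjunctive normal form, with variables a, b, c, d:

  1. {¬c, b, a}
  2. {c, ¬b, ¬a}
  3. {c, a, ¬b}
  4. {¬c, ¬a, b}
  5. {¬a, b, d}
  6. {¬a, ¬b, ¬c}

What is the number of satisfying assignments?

Satisfying assignments:
  a=F b=F c=F d=F
  a=F b=F c=F d=T
  a=F b=T c=T d=F
  a=F b=T c=T d=T
  a=T b=F c=F d=T
Count: 5.

5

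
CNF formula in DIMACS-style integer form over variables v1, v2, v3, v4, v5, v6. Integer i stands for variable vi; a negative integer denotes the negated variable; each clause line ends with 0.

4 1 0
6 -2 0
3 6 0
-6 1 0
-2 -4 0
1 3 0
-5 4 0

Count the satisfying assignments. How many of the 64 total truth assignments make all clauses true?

Split on v1, then v4.
  v1=T, v4=T: v5 free; 3 ways for (v2,v3,v6) × 2^1 = 6.
  v1=T, v4=F: 5 of the 16 assignments to (v2,v3,v5,v6) work.
  v1=F, v4=T: remaining (v2,v3,v5,v6) ∈ {(F,T,F,F); (F,T,T,F)} — 2.
  v1=F, v4=F: a clause becomes empty — 0.
Total: 6 + 5 + 2 + 0 = 13.

13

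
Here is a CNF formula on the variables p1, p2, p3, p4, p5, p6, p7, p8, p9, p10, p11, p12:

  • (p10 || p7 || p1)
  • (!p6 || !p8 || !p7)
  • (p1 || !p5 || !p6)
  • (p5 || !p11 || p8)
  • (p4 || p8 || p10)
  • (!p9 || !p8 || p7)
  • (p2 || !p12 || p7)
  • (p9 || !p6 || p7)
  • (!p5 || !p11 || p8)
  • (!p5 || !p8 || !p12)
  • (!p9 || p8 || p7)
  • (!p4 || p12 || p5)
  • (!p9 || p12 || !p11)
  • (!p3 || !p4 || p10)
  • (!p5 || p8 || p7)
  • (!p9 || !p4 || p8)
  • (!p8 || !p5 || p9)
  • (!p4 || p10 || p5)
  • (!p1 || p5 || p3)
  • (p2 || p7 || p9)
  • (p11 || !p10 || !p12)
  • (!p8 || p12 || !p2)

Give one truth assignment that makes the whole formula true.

Pure literal: p6 appears only negated; assign p6 = False.
Branch on p1: take p1 = False.
Set p2 = True and propagate.
For the remaining variables, p3 = True, p4 = True, p5 = False, p7 = True, p8 = True, p9 = True, p10 = True, p11 = True, p12 = True works.

p1=F, p2=T, p3=T, p4=T, p5=F, p6=F, p7=T, p8=T, p9=T, p10=T, p11=T, p12=T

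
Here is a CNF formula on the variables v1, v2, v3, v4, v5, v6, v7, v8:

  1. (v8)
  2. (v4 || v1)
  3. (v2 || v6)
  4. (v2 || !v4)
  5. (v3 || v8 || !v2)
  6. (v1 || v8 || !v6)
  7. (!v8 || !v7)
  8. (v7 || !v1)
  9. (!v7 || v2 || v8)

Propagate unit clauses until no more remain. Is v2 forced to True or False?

True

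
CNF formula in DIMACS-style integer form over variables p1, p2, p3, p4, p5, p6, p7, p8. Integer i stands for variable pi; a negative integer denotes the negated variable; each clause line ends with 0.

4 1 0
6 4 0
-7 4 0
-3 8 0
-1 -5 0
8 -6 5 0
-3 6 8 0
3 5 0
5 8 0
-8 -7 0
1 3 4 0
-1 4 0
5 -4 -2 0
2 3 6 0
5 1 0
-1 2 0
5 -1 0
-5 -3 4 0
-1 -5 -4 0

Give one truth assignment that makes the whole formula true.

p1 = False, p2 = True, p3 = False, p4 = True, p5 = True, p6 = True, p7 = False, p8 = True

Pure literal: p7 appears only negated; assign p7 = False.
Branch on p1: take p1 = False.
  then p4 is forced to True.
  then p5 is forced to True.
Branch on p2: take p2 = True.
The remaining clauses are satisfied by p3 = False, p6 = True, p8 = True.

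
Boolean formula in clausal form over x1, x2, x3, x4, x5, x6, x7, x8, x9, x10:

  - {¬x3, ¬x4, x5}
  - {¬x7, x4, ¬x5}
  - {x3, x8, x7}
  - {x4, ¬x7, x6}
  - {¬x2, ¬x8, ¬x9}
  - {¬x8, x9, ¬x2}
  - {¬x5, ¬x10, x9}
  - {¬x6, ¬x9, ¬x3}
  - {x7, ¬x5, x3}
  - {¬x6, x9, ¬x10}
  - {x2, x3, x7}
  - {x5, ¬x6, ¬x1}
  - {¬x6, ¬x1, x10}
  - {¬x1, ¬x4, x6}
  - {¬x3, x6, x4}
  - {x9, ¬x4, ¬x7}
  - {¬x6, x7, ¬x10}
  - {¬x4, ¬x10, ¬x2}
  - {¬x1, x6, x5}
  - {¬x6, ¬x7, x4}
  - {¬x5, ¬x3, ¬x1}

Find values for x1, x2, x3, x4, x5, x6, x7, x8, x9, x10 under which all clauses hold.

x1=F, x2=F, x3=F, x4=T, x5=F, x6=F, x7=T, x8=T, x9=T, x10=F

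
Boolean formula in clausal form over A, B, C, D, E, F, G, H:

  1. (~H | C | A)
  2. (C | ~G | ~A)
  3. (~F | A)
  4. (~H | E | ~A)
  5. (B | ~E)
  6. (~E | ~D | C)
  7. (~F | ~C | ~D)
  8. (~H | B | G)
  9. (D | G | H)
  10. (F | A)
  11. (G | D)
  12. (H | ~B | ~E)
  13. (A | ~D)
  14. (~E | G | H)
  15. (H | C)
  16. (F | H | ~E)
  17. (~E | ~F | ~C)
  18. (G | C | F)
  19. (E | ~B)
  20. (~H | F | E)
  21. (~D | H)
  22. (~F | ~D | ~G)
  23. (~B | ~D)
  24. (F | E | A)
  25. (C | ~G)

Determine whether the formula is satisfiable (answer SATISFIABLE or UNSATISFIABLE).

Set A = True and propagate.
Try B = False.
  then E is forced to False.
  then H is forced to False.
  then C is forced to True.
  then D is forced to False.
  then G is forced to True.
F is now unconstrained; take F = True.
Every clause has at least one true literal under this assignment.
So A = T, B = F, C = T, D = F, E = F, F = T, G = T, H = F is a satisfying assignment.

SATISFIABLE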